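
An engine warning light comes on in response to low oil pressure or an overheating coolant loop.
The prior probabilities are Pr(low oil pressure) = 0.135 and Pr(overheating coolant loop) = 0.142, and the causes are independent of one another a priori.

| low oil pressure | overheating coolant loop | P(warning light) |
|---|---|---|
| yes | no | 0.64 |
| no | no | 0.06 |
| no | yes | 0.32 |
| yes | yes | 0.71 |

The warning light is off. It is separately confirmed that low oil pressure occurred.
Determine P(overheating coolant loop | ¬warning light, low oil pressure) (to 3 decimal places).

P(¬warning light | low oil pressure) = 0.36*0.858 + 0.29*0.142 = 0.308880 + 0.041180 = 0.350060
The overheating coolant loop-present share is 0.29*0.142 = 0.041180.
P(overheating coolant loop | ¬warning light, low oil pressure) = 0.041180 / 0.350060 ≈ 0.118

P(overheating coolant loop | ¬warning light, low oil pressure) ≈ 0.118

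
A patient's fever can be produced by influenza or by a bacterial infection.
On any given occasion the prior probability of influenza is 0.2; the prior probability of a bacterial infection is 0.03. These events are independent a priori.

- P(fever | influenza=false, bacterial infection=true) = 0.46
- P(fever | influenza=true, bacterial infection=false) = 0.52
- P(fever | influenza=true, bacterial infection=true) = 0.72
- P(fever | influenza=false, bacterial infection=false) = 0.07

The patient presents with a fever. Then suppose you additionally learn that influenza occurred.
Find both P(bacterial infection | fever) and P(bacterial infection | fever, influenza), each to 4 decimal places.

P(fever) = 0.07×0.8×0.97 + 0.46×0.8×0.03 + 0.52×0.2×0.97 + 0.72×0.2×0.03 = 0.054320 + 0.011040 + 0.100880 + 0.004320 = 0.170560
Restricting to configurations with bacterial infection present: 0.011040 + 0.004320 = 0.015360.
So P(bacterial infection | fever) = 0.015360/0.170560 ≈ 0.0901.

With the extra evidence:
For the numerator, keep only bacterial infection=true terms: 0.72·0.03 = 0.021600
The normalizing constant is 0.52·0.97 + 0.72·0.03 = 0.526000
Posterior = 0.021600 / 0.526000 ≈ 0.0411
— influenza explains away the evidence for bacterial infection.

P(bacterial infection | fever) ≈ 0.0901; P(bacterial infection | fever, influenza) ≈ 0.0411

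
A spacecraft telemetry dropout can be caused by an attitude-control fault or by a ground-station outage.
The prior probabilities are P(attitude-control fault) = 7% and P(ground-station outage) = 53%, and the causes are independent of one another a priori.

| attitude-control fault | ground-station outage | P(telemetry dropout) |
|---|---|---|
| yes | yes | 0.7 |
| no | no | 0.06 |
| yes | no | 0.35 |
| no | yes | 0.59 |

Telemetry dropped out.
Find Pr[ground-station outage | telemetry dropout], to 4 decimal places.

P(telemetry dropout) = 0.06×0.93×0.47 + 0.59×0.93×0.53 + 0.35×0.07×0.47 + 0.7×0.07×0.53 = 0.026226 + 0.290811 + 0.011515 + 0.025970 = 0.354522
The ground-station outage-present share is 0.290811 + 0.025970 = 0.316781.
Hence the posterior is 0.316781/0.354522 ≈ 0.8935.

Pr[ground-station outage | telemetry dropout] ≈ 0.8935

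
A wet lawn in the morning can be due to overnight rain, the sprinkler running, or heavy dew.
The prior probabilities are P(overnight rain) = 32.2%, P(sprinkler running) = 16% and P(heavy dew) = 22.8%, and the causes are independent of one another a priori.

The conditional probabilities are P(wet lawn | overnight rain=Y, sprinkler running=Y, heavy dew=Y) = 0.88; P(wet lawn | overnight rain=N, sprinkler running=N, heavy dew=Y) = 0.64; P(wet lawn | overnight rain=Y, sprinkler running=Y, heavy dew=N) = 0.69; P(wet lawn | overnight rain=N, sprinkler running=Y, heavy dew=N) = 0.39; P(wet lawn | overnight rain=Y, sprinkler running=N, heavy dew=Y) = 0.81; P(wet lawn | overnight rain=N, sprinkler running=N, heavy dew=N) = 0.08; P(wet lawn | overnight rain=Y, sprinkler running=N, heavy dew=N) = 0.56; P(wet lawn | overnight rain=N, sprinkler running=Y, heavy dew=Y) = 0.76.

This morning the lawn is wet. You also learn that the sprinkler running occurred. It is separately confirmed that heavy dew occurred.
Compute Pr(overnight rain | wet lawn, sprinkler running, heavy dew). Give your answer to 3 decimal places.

Weight on overnight rain=true, given the evidence: 0.88*0.322 = 0.283360
Normalizer over all consistent configurations: 0.76*0.678 + 0.88*0.322 = 0.798640
P(overnight rain | wet lawn, sprinkler running, heavy dew) = 0.283360/0.798640 ≈ 0.355

Pr(overnight rain | wet lawn, sprinkler running, heavy dew) ≈ 0.355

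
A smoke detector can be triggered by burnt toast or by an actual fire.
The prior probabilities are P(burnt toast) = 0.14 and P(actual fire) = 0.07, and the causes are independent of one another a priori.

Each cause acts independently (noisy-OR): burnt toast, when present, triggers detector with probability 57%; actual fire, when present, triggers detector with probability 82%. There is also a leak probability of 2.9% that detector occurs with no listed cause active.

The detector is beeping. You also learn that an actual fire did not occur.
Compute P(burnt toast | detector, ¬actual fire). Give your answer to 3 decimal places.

Under noisy-OR, P(detector | causes) = 1 − (1−0.029)·∏(1−qᵢ) over the active causes.
P(detector | ¬actual fire) = 0.029×0.86 + 0.58247×0.14 = 0.024940 + 0.081546 = 0.106486
The burnt toast-present share is 0.58247×0.14 = 0.081546.
So P(burnt toast | detector, ¬actual fire) = 0.081546/0.106486 ≈ 0.766.

P(burnt toast | detector, ¬actual fire) ≈ 0.766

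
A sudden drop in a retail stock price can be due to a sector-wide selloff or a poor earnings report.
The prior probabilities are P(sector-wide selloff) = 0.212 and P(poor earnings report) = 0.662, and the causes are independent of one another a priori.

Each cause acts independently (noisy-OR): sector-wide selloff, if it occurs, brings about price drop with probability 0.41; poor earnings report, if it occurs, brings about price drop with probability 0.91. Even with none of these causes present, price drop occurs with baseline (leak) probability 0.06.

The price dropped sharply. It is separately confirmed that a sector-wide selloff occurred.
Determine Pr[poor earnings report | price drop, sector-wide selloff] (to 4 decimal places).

Under noisy-OR, P(price drop | causes) = 1 − (1−0.06)·∏(1−qᵢ) over the active causes.
P(price drop | sector-wide selloff) = 0.4454*0.338 + 0.950086*0.662 = 0.150545 + 0.628957 = 0.779502
The poor earnings report-present share is 0.950086*0.662 = 0.628957.
P(poor earnings report | price drop, sector-wide selloff) = 0.628957 / 0.779502 ≈ 0.8069

Pr[poor earnings report | price drop, sector-wide selloff] ≈ 0.8069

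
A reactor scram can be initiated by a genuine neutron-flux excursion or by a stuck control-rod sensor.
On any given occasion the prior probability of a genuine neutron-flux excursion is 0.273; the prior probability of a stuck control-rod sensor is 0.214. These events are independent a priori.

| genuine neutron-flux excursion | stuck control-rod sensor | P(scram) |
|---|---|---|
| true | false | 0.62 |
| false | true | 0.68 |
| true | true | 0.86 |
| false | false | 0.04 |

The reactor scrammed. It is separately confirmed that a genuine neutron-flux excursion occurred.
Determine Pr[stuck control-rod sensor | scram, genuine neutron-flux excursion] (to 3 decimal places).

P(scram | genuine neutron-flux excursion) = 0.62·0.786 + 0.86·0.214 = 0.487320 + 0.184040 = 0.671360
Of this, 0.184040 comes from 0.86·0.214 (the stuck control-rod sensor=true cases).
Hence the posterior is 0.184040/0.671360 ≈ 0.274.

Pr[stuck control-rod sensor | scram, genuine neutron-flux excursion] ≈ 0.274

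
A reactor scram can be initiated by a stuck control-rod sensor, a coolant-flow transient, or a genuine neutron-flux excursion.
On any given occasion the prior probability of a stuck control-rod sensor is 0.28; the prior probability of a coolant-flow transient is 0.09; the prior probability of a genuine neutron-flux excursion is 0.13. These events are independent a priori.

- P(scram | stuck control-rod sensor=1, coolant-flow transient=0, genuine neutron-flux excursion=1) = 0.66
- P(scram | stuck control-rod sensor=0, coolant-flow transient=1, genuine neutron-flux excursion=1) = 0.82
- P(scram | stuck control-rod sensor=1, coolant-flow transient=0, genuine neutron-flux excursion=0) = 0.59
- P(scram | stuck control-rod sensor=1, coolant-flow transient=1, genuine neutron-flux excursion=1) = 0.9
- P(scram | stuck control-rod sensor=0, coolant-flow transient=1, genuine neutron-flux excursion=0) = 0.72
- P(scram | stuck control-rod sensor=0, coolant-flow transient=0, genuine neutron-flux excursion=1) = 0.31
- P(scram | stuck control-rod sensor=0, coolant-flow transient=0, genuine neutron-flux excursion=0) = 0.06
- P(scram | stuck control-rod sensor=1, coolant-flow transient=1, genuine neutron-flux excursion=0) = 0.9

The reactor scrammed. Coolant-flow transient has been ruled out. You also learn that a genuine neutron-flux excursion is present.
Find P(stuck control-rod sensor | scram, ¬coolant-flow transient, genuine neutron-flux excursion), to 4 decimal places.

P(scram | ¬coolant-flow transient, genuine neutron-flux excursion) = 0.31×0.72 + 0.66×0.28 = 0.223200 + 0.184800 = 0.408000
Restricting to configurations with stuck control-rod sensor present: 0.66×0.28 = 0.184800.
P(stuck control-rod sensor | scram, ¬coolant-flow transient, genuine neutron-flux excursion) = 0.184800 / 0.408000 ≈ 0.4529

P(stuck control-rod sensor | scram, ¬coolant-flow transient, genuine neutron-flux excursion) ≈ 0.4529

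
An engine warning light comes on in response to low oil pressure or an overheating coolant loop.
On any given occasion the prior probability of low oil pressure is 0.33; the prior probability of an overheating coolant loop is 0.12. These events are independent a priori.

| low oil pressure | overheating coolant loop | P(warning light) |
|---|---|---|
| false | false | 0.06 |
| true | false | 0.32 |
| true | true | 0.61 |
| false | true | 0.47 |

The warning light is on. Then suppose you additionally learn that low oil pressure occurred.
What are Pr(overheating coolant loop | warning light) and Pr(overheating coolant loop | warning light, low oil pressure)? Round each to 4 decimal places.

Enumerate the 4 (low oil pressure, overheating coolant loop) configurations and weight by the priors:
  P(warning light) = 0.06×0.67×0.88 + 0.47×0.67×0.12 + 0.32×0.33×0.88 + 0.61×0.33×0.12
        = 0.035376 + 0.037788 + 0.092928 + 0.024156 = 0.190248
Configurations with overheating coolant loop contribute 0.061944, so
  P(overheating coolant loop | warning light) = 0.061944 / 0.190248 ≈ 0.3256

Now also conditioning on low oil pressure=true:
Weight on overheating coolant loop=true, given the evidence: 0.61×0.12 = 0.073200
The normalizing constant is 0.32×0.88 + 0.61×0.12 = 0.354800
P(overheating coolant loop | warning light, low oil pressure) = 0.073200/0.354800 ≈ 0.2063
The drop from 0.3256 to 0.2063 is the explaining-away (discounting) effect.

Pr(overheating coolant loop | warning light) ≈ 0.3256; Pr(overheating coolant loop | warning light, low oil pressure) ≈ 0.2063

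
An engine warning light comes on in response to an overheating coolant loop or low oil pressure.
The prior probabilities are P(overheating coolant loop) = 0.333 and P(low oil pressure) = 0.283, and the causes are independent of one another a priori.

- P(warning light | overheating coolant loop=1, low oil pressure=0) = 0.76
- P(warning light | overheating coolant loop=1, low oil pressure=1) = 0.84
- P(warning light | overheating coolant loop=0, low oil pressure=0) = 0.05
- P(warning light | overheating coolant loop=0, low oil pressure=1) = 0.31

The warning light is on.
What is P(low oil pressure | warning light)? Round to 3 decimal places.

P(warning light) = 0.05×0.667×0.717 + 0.31×0.667×0.283 + 0.76×0.333×0.717 + 0.84×0.333×0.283 = 0.023912 + 0.058516 + 0.181458 + 0.079161 = 0.343047
Of this, 0.137677 comes from 0.058516 + 0.079161 (the low oil pressure=true cases).
So P(low oil pressure | warning light) = 0.137677/0.343047 ≈ 0.401.

P(low oil pressure | warning light) ≈ 0.401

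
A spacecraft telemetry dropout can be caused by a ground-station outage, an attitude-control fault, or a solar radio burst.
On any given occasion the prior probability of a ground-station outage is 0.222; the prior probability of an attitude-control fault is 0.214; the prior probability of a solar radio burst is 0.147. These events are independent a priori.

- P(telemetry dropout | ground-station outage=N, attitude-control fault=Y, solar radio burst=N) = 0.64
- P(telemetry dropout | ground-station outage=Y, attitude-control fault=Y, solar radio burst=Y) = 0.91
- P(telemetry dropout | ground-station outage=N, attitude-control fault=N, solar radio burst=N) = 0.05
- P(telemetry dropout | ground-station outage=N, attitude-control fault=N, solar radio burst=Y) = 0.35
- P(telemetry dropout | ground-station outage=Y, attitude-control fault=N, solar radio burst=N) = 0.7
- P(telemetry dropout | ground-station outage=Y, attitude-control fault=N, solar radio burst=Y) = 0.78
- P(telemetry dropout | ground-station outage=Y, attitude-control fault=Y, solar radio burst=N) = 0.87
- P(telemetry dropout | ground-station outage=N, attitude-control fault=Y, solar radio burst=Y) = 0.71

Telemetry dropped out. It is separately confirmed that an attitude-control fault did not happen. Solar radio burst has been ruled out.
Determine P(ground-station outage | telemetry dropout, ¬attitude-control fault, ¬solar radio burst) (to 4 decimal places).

For the numerator, keep only ground-station outage=true terms: 0.7×0.222 = 0.155400
The normalizing constant is 0.05×0.778 + 0.7×0.222 = 0.194300
P(ground-station outage | telemetry dropout, ¬attitude-control fault, ¬solar radio burst) = 0.155400/0.194300 ≈ 0.7998

P(ground-station outage | telemetry dropout, ¬attitude-control fault, ¬solar radio burst) ≈ 0.7998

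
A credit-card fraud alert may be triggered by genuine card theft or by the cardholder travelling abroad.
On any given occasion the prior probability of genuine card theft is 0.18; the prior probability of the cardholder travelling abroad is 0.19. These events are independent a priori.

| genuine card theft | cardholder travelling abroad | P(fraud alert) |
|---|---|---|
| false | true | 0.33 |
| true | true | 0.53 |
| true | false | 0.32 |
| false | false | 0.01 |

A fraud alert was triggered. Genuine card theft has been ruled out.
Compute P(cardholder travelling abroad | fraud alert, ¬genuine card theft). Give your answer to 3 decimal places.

P(cardholder travelling abroad | fraud alert, ¬genuine card theft) ≈ 0.886

P(fraud alert | ¬genuine card theft) = 0.01·0.81 + 0.33·0.19 = 0.008100 + 0.062700 = 0.070800
Of this, 0.062700 comes from 0.33·0.19 (the cardholder travelling abroad=true cases).
Hence the posterior is 0.062700/0.070800 ≈ 0.886.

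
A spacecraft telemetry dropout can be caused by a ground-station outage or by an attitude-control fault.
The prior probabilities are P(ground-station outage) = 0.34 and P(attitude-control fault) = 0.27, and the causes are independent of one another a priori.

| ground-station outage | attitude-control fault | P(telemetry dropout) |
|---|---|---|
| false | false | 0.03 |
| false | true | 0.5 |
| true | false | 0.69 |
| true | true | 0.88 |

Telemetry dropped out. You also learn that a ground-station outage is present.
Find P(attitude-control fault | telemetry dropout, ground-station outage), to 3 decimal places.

P(attitude-control fault | telemetry dropout, ground-station outage) ≈ 0.321

By total probability over both values of attitude-control fault:
  P(telemetry dropout | ground-station outage) = 0.69·0.73 + 0.88·0.27
        = 0.503700 + 0.237600 = 0.741300
Configurations with attitude-control fault contribute 0.237600, so
  P(attitude-control fault | telemetry dropout, ground-station outage) = 0.237600 / 0.741300 ≈ 0.321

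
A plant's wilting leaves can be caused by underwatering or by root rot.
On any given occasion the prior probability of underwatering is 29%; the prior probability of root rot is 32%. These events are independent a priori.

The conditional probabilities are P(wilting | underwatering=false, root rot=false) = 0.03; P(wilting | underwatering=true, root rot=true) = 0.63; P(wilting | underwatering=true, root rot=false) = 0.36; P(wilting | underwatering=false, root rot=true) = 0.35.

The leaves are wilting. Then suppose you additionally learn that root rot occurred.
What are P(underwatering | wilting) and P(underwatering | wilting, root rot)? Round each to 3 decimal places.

Sum P(wilting|·) weighted by the priors over the 4 (underwatering, root rot) configurations:
  P(wilting) = 0.03×0.71×0.68 + 0.35×0.71×0.32 + 0.36×0.29×0.68 + 0.63×0.29×0.32
        = 0.014484 + 0.079520 + 0.070992 + 0.058464 = 0.223460
The terms with underwatering present sum to 0.129456, so
  P(underwatering | wilting) = 0.129456 / 0.223460 ≈ 0.579

With the extra evidence:
Sum P(wilting|·) weighted by the priors over both values of underwatering:
  P(wilting | root rot) = 0.35×0.71 + 0.63×0.29
        = 0.248500 + 0.182700 = 0.431200
The terms with underwatering present sum to 0.182700, so
  P(underwatering | wilting, root rot) = 0.182700 / 0.431200 ≈ 0.424

P(underwatering | wilting) ≈ 0.579; P(underwatering | wilting, root rot) ≈ 0.424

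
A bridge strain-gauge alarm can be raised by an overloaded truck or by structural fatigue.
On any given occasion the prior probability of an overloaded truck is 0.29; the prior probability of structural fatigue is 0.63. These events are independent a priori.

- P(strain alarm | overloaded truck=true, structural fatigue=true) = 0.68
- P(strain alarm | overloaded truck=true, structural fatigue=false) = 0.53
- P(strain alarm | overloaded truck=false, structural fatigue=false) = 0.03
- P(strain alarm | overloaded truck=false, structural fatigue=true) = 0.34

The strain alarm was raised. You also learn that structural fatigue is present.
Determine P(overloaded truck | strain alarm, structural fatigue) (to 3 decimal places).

Weight on overloaded truck=true, given the evidence: 0.68*0.29 = 0.197200
Denominator P(strain alarm | structural fatigue): 0.34*0.71 + 0.68*0.29 = 0.438600
P(overloaded truck | strain alarm, structural fatigue) = 0.197200/0.438600 ≈ 0.450

P(overloaded truck | strain alarm, structural fatigue) ≈ 0.450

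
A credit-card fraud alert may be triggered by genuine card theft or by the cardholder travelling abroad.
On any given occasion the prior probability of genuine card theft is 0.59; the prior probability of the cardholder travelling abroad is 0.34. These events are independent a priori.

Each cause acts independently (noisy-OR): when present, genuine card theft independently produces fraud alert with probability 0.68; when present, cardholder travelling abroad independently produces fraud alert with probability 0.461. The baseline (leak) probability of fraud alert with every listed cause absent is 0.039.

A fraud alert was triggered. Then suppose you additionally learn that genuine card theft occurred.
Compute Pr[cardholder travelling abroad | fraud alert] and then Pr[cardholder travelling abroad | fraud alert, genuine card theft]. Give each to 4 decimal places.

Pr[cardholder travelling abroad | fraud alert] ≈ 0.4556; Pr[cardholder travelling abroad | fraud alert, genuine card theft] ≈ 0.3830

Under noisy-OR, P(fraud alert | causes) = 1 − (1−0.039)·∏(1−qᵢ) over the active causes.
P(fraud alert) = 0.039*0.41*0.66 + 0.482021*0.41*0.34 + 0.69248*0.59*0.66 + 0.834247*0.59*0.34 = 0.010553 + 0.067194 + 0.269652 + 0.167350 = 0.514749
Of this, 0.234544 comes from 0.067194 + 0.167350 (the cardholder travelling abroad=true cases).
P(cardholder travelling abroad | fraud alert) = 0.234544 / 0.514749 ≈ 0.4556

Now also conditioning on genuine card theft=true:
P(fraud alert | genuine card theft) = 0.69248·0.66 + 0.834247·0.34 = 0.457037 + 0.283644 = 0.740681
Of this, 0.283644 comes from 0.834247·0.34 (the cardholder travelling abroad=true cases).
P(cardholder travelling abroad | fraud alert, genuine card theft) = 0.283644 / 0.740681 ≈ 0.3830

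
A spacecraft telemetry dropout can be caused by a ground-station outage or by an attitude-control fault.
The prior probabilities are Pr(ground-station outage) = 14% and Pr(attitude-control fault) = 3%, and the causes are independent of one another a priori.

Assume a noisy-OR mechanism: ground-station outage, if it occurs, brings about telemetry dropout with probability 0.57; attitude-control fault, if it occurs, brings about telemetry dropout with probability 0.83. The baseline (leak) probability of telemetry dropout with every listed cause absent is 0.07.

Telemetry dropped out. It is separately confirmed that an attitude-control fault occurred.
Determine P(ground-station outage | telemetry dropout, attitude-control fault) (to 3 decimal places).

P(ground-station outage | telemetry dropout, attitude-control fault) ≈ 0.153

Under noisy-OR, P(telemetry dropout | causes) = 1 − (1−0.07)·∏(1−qᵢ) over the active causes.
For the numerator, keep only ground-station outage=true terms: 0.932017*0.14 = 0.130482
Denominator P(telemetry dropout | attitude-control fault): 0.8419*0.86 + 0.932017*0.14 = 0.854516
P(ground-station outage | telemetry dropout, attitude-control fault) = 0.130482/0.854516 ≈ 0.153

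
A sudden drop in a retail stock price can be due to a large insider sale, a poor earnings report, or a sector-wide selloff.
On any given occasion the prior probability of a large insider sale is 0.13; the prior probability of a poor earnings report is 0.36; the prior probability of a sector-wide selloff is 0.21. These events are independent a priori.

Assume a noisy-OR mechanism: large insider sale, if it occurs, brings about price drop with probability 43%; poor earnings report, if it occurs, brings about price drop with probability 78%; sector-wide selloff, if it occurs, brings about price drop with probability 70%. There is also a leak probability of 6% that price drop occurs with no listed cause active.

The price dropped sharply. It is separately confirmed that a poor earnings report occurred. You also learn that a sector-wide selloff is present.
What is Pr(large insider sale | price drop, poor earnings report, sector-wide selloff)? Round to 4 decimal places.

Pr(large insider sale | price drop, poor earnings report, sector-wide selloff) ≈ 0.1332

Under noisy-OR, P(price drop | causes) = 1 − (1−0.06)·∏(1−qᵢ) over the active causes.
Sum P(price drop|·) weighted by the priors over both values of large insider sale:
  P(price drop | poor earnings report, sector-wide selloff) = 0.93796×0.87 + 0.964637×0.13
        = 0.816025 + 0.125403 = 0.941428
Configurations with large insider sale contribute 0.125403, so
  P(large insider sale | price drop, poor earnings report, sector-wide selloff) = 0.125403 / 0.941428 ≈ 0.1332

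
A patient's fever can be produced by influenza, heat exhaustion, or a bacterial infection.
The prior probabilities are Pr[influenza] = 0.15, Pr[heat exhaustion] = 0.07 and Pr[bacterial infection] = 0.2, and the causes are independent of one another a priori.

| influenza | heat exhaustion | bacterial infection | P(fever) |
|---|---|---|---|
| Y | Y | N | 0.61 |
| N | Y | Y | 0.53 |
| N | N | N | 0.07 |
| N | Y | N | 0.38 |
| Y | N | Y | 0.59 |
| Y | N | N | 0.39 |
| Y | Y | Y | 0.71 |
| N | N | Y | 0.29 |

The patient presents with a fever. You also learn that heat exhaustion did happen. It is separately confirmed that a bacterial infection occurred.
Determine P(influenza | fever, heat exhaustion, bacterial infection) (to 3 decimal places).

P(fever | heat exhaustion, bacterial infection) = 0.53·0.85 + 0.71·0.15 = 0.450500 + 0.106500 = 0.557000
The influenza-present share is 0.71·0.15 = 0.106500.
P(influenza | fever, heat exhaustion, bacterial infection) = 0.106500 / 0.557000 ≈ 0.191

P(influenza | fever, heat exhaustion, bacterial infection) ≈ 0.191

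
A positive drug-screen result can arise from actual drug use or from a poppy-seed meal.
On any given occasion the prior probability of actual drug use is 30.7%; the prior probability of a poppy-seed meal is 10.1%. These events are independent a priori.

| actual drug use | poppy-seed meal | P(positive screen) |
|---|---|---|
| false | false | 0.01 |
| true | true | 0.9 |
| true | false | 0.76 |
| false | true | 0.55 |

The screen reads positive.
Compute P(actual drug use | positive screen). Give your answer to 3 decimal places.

P(actual drug use | positive screen) ≈ 0.842

P(positive screen) = 0.01×0.693×0.899 + 0.55×0.693×0.101 + 0.76×0.307×0.899 + 0.9×0.307×0.101 = 0.006230 + 0.038496 + 0.209755 + 0.027906 = 0.282387
The actual drug use-present share is 0.209755 + 0.027906 = 0.237661.
P(actual drug use | positive screen) = 0.237661 / 0.282387 ≈ 0.842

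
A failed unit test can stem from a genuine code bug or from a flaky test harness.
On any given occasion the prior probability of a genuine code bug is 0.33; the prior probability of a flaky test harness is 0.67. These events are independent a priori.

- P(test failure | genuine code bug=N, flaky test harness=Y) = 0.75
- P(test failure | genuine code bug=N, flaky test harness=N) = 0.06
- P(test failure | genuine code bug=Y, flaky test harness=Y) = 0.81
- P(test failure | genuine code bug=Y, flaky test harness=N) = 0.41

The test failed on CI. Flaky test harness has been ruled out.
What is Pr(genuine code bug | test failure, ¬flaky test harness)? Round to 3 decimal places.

Pr(genuine code bug | test failure, ¬flaky test harness) ≈ 0.771

Sum P(test failure|·) weighted by the priors over both values of genuine code bug:
  P(test failure | ¬flaky test harness) = 0.06*0.67 + 0.41*0.33
        = 0.040200 + 0.135300 = 0.175500
The terms with genuine code bug present sum to 0.135300, so
  P(genuine code bug | test failure, ¬flaky test harness) = 0.135300 / 0.175500 ≈ 0.771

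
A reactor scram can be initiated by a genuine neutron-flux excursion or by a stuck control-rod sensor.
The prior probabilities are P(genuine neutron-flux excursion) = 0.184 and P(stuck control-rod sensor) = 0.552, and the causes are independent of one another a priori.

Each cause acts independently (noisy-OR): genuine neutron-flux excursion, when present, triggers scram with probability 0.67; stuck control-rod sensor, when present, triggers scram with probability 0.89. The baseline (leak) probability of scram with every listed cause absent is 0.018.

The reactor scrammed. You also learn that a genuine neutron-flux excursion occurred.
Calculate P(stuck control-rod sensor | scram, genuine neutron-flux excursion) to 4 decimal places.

Under noisy-OR, P(scram | causes) = 1 − (1−0.018)·∏(1−qᵢ) over the active causes.
P(scram | genuine neutron-flux excursion) = 0.67594·0.448 + 0.964353·0.552 = 0.302821 + 0.532323 = 0.835144
Restricting to configurations with stuck control-rod sensor present: 0.964353·0.552 = 0.532323.
P(stuck control-rod sensor | scram, genuine neutron-flux excursion) = 0.532323 / 0.835144 ≈ 0.6374

P(stuck control-rod sensor | scram, genuine neutron-flux excursion) ≈ 0.6374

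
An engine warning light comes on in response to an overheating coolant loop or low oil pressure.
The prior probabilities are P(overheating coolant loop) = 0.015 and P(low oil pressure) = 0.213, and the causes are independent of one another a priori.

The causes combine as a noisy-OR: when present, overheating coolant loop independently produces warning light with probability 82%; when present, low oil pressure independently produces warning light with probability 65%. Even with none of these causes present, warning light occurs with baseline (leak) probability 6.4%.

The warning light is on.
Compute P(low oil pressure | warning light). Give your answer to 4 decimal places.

P(low oil pressure | warning light) ≈ 0.7080

Under noisy-OR, P(warning light | causes) = 1 − (1−0.064)·∏(1−qᵢ) over the active causes.
Enumerate the 4 (overheating coolant loop, low oil pressure) configurations and weight by the priors:
  P(warning light) = 0.064*0.985*0.787 + 0.6724*0.985*0.213 + 0.83152*0.015*0.787 + 0.941032*0.015*0.213
        = 0.049612 + 0.141073 + 0.009816 + 0.003007 = 0.203508
Keeping only the low oil pressure-present terms gives 0.144080, so
  P(low oil pressure | warning light) = 0.144080 / 0.203508 ≈ 0.7080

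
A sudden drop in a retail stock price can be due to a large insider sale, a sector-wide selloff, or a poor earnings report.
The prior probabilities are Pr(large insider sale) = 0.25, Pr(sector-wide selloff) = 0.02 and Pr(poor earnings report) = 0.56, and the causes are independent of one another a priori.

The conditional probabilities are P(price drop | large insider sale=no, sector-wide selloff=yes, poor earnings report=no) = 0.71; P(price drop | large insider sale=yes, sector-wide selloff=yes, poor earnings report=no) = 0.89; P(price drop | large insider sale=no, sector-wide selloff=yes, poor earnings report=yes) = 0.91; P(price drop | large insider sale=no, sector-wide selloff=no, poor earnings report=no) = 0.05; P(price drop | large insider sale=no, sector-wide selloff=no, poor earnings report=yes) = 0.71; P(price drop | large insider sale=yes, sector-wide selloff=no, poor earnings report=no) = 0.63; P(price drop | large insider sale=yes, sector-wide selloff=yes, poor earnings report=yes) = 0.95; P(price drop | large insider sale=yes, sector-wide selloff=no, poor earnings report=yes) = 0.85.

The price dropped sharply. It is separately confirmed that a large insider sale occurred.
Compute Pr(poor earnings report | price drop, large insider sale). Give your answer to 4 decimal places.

P(price drop | large insider sale) = 0.63·0.98·0.44 + 0.85·0.98·0.56 + 0.89·0.02·0.44 + 0.95·0.02·0.56 = 0.271656 + 0.466480 + 0.007832 + 0.010640 = 0.756608
The poor earnings report-present share is 0.466480 + 0.010640 = 0.477120.
Hence the posterior is 0.477120/0.756608 ≈ 0.6306.

Pr(poor earnings report | price drop, large insider sale) ≈ 0.6306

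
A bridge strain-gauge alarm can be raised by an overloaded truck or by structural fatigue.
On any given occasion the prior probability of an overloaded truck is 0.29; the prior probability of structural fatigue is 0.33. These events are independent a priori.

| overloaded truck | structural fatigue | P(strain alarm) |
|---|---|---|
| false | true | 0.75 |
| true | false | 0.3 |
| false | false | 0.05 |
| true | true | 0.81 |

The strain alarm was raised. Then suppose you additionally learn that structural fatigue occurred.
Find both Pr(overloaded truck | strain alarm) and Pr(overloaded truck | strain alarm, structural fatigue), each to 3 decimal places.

Pr(overloaded truck | strain alarm) ≈ 0.405; Pr(overloaded truck | strain alarm, structural fatigue) ≈ 0.306

By total probability over the 4 (overloaded truck, structural fatigue) configurations:
  P(strain alarm) = 0.05×0.71×0.67 + 0.75×0.71×0.33 + 0.3×0.29×0.67 + 0.81×0.29×0.33
        = 0.023785 + 0.175725 + 0.058290 + 0.077517 = 0.335317
The terms with overloaded truck present sum to 0.135807, so
  P(overloaded truck | strain alarm) = 0.135807 / 0.335317 ≈ 0.405

Now condition on the additional information:
P(strain alarm | structural fatigue) = 0.75×0.71 + 0.81×0.29 = 0.532500 + 0.234900 = 0.767400
The overloaded truck-present share is 0.81×0.29 = 0.234900.
Hence the posterior is 0.234900/0.767400 ≈ 0.306.
The drop from 0.405 to 0.306 is the explaining-away (discounting) effect.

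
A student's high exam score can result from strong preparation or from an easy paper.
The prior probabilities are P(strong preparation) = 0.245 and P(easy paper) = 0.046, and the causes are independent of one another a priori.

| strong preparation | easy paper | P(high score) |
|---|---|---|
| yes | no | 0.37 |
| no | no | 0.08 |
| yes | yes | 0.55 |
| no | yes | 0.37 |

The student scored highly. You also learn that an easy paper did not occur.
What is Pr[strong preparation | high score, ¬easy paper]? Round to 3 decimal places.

Pr[strong preparation | high score, ¬easy paper] ≈ 0.600

Enumerate both values of strong preparation and weight by the priors:
  P(high score | ¬easy paper) = 0.08×0.755 + 0.37×0.245
        = 0.060400 + 0.090650 = 0.151050
Configurations with strong preparation contribute 0.090650, so
  P(strong preparation | high score, ¬easy paper) = 0.090650 / 0.151050 ≈ 0.600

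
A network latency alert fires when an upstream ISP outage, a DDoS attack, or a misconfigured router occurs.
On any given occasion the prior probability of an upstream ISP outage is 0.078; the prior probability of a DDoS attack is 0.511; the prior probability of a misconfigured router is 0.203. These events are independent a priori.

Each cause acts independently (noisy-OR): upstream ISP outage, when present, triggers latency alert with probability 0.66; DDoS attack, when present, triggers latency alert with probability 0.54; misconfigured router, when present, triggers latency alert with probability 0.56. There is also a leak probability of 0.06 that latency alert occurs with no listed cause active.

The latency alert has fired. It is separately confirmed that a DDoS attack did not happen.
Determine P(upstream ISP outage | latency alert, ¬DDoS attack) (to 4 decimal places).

P(upstream ISP outage | latency alert, ¬DDoS attack) ≈ 0.2665

Under noisy-OR, P(latency alert | causes) = 1 − (1−0.06)·∏(1−qᵢ) over the active causes.
P(latency alert | ¬DDoS attack) = 0.06·0.922·0.797 + 0.5864·0.922·0.203 + 0.6804·0.078·0.797 + 0.859376·0.078·0.203 = 0.044090 + 0.109754 + 0.042298 + 0.013607 = 0.209749
Restricting to configurations with upstream ISP outage present: 0.042298 + 0.013607 = 0.055905.
Hence the posterior is 0.055905/0.209749 ≈ 0.2665.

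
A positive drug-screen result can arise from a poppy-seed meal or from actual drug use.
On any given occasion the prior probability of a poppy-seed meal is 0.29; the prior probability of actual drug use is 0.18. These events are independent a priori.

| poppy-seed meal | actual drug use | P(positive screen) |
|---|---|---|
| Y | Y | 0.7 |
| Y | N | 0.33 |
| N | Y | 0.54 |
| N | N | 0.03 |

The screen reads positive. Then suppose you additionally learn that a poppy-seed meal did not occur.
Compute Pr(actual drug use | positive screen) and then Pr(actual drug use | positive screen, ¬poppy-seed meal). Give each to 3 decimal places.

P(positive screen) = 0.03×0.71×0.82 + 0.54×0.71×0.18 + 0.33×0.29×0.82 + 0.7×0.29×0.18 = 0.017466 + 0.069012 + 0.078474 + 0.036540 = 0.201492
The actual drug use-present share is 0.069012 + 0.036540 = 0.105552.
P(actual drug use | positive screen) = 0.105552 / 0.201492 ≈ 0.524

Now also conditioning on poppy-seed meal≠true:
Enumerate both values of actual drug use and weight by the priors:
  P(positive screen | ¬poppy-seed meal) = 0.03×0.82 + 0.54×0.18
        = 0.024600 + 0.097200 = 0.121800
Keeping only the actual drug use-present terms gives 0.097200, so
  P(actual drug use | positive screen, ¬poppy-seed meal) = 0.097200 / 0.121800 ≈ 0.798
With poppy-seed meal excluded, actual drug use must carry more of the explanatory weight for the positive screen.

Pr(actual drug use | positive screen) ≈ 0.524; Pr(actual drug use | positive screen, ¬poppy-seed meal) ≈ 0.798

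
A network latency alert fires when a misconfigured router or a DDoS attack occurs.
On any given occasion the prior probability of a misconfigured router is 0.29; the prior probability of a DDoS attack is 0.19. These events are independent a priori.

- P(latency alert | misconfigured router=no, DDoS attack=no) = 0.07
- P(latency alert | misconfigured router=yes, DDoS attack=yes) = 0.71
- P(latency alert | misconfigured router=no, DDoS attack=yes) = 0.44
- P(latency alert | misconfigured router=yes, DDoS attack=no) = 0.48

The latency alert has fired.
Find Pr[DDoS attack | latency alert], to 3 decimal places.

Pr[DDoS attack | latency alert] ≈ 0.392

Enumerate the 4 (misconfigured router, DDoS attack) configurations and weight by the priors:
  P(latency alert) = 0.07*0.71*0.81 + 0.44*0.71*0.19 + 0.48*0.29*0.81 + 0.71*0.29*0.19
        = 0.040257 + 0.059356 + 0.112752 + 0.039121 = 0.251486
Configurations with DDoS attack contribute 0.098477, so
  P(DDoS attack | latency alert) = 0.098477 / 0.251486 ≈ 0.392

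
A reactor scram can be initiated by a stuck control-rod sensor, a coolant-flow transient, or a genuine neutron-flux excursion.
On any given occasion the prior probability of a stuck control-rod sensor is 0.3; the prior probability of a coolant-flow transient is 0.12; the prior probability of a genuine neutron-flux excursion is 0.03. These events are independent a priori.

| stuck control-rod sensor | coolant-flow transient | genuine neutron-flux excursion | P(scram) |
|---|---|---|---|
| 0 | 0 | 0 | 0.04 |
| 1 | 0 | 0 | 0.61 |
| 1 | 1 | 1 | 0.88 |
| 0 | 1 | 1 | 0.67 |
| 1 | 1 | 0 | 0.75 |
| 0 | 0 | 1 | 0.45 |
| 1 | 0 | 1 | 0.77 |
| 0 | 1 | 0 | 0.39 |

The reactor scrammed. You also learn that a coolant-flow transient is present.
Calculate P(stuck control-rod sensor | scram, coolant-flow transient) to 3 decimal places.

By total probability over the 4 (stuck control-rod sensor, genuine neutron-flux excursion) configurations:
  P(scram | coolant-flow transient) = 0.39×0.7×0.97 + 0.67×0.7×0.03 + 0.75×0.3×0.97 + 0.88×0.3×0.03
        = 0.264810 + 0.014070 + 0.218250 + 0.007920 = 0.505050
Keeping only the stuck control-rod sensor-present terms gives 0.226170, so
  P(stuck control-rod sensor | scram, coolant-flow transient) = 0.226170 / 0.505050 ≈ 0.448

P(stuck control-rod sensor | scram, coolant-flow transient) ≈ 0.448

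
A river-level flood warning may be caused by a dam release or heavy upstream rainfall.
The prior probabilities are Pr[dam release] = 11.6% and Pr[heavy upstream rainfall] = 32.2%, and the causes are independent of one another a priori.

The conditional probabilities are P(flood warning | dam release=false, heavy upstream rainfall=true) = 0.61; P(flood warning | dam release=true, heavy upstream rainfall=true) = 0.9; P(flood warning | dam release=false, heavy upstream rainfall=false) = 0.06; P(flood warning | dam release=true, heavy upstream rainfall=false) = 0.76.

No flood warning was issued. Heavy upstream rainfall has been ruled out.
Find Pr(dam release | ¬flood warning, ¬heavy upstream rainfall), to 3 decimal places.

Pr(dam release | ¬flood warning, ¬heavy upstream rainfall) ≈ 0.032

Weight on dam release=true, given the evidence: 0.24×0.116 = 0.027840
The normalizing constant is 0.94×0.884 + 0.24×0.116 = 0.858800
P(dam release | ¬flood warning, ¬heavy upstream rainfall) = 0.027840/0.858800 ≈ 0.032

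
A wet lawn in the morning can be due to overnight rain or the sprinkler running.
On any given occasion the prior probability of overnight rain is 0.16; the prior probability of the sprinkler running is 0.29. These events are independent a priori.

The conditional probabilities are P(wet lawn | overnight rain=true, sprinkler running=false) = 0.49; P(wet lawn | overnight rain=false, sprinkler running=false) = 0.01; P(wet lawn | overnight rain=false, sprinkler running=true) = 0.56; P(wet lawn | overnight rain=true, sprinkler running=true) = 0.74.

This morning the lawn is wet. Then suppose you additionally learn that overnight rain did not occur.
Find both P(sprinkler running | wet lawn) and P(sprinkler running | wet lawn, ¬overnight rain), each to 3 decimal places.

Weight on sprinkler running=true, given the evidence: 0.136416 + 0.034336 = 0.170752
Denominator P(wet lawn): 0.01*0.84*0.71 + 0.56*0.84*0.29 + 0.49*0.16*0.71 + 0.74*0.16*0.29 = 0.232380
P(sprinkler running | wet lawn) = 0.170752/0.232380 ≈ 0.735

With the extra evidence:
P(wet lawn | ¬overnight rain) = 0.01*0.71 + 0.56*0.29 = 0.007100 + 0.162400 = 0.169500
Restricting to configurations with sprinkler running present: 0.56*0.29 = 0.162400.
So P(sprinkler running | wet lawn, ¬overnight rain) = 0.162400/0.169500 ≈ 0.958.
With overnight rain excluded, sprinkler running must carry more of the explanatory weight for the wet lawn.

P(sprinkler running | wet lawn) ≈ 0.735; P(sprinkler running | wet lawn, ¬overnight rain) ≈ 0.958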